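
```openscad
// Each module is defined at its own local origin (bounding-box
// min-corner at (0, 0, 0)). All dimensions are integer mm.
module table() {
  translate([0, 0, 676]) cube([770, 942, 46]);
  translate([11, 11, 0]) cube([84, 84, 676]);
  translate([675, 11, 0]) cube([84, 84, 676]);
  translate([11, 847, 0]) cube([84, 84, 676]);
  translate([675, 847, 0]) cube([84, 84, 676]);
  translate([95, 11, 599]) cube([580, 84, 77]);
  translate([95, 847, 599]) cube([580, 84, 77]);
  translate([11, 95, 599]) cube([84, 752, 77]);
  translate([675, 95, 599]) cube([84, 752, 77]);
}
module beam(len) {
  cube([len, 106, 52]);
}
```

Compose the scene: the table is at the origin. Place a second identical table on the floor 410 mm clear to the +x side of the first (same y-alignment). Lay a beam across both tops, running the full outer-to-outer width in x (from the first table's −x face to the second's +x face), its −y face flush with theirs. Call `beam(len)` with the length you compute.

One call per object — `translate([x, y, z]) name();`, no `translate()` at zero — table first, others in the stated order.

table();
translate([1180, 0, 0]) table();
translate([0, 0, 722]) beam(1950);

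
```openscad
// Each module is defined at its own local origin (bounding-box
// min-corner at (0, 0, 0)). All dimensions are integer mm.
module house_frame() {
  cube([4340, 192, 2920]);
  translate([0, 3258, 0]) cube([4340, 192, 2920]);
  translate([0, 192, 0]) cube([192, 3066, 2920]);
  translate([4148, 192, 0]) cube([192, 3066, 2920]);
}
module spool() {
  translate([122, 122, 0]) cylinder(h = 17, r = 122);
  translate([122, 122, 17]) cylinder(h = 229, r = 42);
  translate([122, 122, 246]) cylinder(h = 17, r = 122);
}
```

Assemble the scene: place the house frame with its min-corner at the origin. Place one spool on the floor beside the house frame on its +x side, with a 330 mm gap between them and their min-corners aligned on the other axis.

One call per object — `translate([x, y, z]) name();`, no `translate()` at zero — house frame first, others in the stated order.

house_frame();
translate([4670, 0, 0]) spool();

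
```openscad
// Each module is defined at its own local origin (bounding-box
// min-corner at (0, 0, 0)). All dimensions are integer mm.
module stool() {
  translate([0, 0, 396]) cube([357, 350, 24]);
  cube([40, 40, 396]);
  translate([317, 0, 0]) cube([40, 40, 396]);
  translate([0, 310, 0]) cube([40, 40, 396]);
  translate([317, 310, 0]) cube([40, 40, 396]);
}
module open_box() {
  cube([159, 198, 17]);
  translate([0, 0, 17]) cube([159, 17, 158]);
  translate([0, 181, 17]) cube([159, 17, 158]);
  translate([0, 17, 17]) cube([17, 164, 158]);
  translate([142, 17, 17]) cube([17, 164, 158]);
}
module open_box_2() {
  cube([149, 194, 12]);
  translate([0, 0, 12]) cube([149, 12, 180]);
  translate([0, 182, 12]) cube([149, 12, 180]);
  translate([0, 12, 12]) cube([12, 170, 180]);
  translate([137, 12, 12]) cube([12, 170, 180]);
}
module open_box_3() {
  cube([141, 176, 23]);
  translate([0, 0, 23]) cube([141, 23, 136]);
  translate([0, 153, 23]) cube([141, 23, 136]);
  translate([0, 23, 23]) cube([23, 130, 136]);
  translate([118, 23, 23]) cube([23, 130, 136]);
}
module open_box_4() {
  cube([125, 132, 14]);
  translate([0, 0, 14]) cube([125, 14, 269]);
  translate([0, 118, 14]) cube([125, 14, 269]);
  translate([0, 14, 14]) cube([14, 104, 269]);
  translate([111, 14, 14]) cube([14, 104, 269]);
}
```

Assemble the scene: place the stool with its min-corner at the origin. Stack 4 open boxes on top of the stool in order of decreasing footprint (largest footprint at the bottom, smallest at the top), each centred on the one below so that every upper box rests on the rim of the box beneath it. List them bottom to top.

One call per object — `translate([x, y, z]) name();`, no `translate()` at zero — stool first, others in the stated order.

stool();
translate([99, 76, 420]) open_box();
translate([104, 78, 595]) open_box_2();
translate([108, 87, 787]) open_box_3();
translate([116, 109, 946]) open_box_4();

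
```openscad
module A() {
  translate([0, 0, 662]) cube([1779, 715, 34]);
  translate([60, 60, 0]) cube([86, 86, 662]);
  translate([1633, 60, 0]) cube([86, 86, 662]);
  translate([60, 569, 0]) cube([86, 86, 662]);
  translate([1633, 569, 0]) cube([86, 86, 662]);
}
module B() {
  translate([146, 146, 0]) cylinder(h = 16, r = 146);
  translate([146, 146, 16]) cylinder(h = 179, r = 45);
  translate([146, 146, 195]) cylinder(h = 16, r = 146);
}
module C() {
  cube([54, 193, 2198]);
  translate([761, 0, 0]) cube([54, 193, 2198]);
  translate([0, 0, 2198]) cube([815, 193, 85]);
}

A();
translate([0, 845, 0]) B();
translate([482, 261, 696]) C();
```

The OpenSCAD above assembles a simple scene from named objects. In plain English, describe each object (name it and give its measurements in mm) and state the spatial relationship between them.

A is a table: top 1779 mm (x) × 715 mm (y), 34 mm thick, upper face at z = 696 mm, on four 86×86 mm square legs, each inset 60 mm from the nearest pair of top edges, running from z = 0 to the bottom of the top.

B is a spool: two coaxial disc flanges of radius 146 mm and thickness 16 mm, joined by a core cylinder of radius 45 mm and height 179 mm. The lower flange rests on z = 0 and the three cylinders share a vertical axis.

C is a rectangular door frame: two vertical jambs of 54×193 mm section, 2198 mm tall, with a clear opening 707 mm wide between their inner faces. A header 85 mm tall and 193 mm deep lies on top of the jambs and spans the full outside width.

The spool is on the floor beside the table on its +y side. The door frame is on top of the table, centred.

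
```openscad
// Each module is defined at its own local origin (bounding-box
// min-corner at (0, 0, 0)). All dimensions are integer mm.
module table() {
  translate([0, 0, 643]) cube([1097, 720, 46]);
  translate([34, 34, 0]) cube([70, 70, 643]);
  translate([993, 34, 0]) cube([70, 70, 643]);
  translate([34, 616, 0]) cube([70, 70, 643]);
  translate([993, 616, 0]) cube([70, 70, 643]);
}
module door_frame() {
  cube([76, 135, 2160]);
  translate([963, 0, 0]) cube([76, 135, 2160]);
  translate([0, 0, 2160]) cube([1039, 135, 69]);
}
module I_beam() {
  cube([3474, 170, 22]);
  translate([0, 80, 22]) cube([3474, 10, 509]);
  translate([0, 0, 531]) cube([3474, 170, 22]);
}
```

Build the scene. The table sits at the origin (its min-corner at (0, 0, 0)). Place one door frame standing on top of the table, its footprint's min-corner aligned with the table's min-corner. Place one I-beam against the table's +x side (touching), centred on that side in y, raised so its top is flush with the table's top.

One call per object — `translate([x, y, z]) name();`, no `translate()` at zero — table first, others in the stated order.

table();
translate([0, 0, 689]) door_frame();
translate([1097, 275, 136]) I_beam();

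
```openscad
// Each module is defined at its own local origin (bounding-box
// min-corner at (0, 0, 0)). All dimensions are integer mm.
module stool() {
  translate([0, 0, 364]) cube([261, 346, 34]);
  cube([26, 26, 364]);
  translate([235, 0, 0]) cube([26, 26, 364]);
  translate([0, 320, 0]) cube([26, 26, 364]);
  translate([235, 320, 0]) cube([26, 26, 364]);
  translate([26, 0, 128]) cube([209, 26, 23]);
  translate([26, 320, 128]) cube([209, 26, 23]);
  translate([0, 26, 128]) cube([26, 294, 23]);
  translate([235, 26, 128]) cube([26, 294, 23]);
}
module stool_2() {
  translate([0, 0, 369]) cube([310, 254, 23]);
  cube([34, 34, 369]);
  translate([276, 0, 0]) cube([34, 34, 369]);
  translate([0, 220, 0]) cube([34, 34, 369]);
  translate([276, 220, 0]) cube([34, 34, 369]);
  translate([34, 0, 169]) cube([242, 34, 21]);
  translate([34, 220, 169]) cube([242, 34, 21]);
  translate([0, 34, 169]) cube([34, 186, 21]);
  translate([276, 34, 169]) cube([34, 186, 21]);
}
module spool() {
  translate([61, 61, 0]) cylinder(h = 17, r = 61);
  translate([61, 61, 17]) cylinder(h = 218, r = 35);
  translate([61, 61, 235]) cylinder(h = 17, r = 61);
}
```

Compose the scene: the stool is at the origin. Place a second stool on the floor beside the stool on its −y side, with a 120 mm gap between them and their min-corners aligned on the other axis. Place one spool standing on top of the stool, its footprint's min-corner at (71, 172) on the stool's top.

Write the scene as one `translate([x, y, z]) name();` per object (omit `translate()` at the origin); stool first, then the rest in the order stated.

stool();
translate([0, -374, 0]) stool_2();
translate([71, 172, 398]) spool();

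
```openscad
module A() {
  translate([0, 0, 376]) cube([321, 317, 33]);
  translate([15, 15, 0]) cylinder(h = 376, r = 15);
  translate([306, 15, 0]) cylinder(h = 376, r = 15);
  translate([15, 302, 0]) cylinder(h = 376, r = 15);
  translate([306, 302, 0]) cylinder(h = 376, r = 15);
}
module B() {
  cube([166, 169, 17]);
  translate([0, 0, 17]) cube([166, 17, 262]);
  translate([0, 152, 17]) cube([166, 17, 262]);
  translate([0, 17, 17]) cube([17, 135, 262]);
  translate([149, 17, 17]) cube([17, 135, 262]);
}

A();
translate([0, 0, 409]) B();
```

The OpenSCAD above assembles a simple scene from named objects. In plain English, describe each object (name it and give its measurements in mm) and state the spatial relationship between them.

A is a four-legged stool. The seat is a 321×317×33 mm slab whose top surface is at z = 409 mm; four round legs, each 30 mm in diameter, run from the floor (z = 0) to the underside of the seat, each leg's axis is inset half a diameter from the nearest pair of seat edges (so the leg's bounding box is flush with the corner).

B is an open-topped rectangular box: outside dimensions 166×169×279 mm, with a uniform wall and base thickness of 17 mm. The base is a full 166×169 slab on the floor; four walls sit on top of the base. The front and back walls (the −y and +y sides) span the full width; the two side walls fit between them.

The open box is on top of the stool.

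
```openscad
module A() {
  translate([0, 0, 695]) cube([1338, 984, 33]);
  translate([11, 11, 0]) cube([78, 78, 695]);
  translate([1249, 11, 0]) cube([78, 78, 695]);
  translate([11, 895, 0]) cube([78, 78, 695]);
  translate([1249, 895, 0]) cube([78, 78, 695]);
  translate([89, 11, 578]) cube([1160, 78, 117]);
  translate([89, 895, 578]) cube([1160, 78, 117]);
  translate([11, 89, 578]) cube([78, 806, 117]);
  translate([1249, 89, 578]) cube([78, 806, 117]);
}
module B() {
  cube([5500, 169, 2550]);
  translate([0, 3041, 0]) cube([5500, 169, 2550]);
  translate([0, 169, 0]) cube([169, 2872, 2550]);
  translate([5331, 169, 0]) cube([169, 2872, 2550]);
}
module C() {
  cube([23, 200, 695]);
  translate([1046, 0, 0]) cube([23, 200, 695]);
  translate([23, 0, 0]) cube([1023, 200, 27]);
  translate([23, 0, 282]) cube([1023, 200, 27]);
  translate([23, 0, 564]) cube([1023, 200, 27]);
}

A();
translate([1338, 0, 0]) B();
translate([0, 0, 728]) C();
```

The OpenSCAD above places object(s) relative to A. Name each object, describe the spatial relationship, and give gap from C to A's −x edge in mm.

A is a table. B is a house frame. C is a bookshelf. The house frame is against the table's +x side, with their −y faces flush. The bookshelf is on top of the table. The gap from the bookshelf to the table's −x edge is 0 mm.

The bookshelf's min-x is at 0; the table's min-x is 0; gap = 0 mm.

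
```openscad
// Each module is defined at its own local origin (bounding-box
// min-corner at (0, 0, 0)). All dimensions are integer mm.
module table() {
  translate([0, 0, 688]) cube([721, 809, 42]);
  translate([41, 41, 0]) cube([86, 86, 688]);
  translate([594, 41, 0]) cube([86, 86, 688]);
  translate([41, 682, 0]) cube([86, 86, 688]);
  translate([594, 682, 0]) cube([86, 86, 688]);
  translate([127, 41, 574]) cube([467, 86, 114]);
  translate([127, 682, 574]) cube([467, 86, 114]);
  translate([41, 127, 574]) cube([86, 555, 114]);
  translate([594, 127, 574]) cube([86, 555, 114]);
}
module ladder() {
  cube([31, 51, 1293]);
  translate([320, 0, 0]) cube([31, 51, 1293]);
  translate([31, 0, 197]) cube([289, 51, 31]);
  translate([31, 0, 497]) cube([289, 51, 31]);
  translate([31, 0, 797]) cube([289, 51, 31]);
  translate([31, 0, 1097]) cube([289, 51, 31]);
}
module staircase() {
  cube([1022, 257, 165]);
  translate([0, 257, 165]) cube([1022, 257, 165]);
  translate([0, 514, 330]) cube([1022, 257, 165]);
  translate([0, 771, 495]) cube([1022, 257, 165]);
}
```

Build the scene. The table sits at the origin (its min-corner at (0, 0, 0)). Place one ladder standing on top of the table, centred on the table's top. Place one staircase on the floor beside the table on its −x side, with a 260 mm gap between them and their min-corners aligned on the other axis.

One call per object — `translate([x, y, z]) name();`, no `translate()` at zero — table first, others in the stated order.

table();
translate([185, 379, 730]) ladder();
translate([-1282, 0, 0]) staircase();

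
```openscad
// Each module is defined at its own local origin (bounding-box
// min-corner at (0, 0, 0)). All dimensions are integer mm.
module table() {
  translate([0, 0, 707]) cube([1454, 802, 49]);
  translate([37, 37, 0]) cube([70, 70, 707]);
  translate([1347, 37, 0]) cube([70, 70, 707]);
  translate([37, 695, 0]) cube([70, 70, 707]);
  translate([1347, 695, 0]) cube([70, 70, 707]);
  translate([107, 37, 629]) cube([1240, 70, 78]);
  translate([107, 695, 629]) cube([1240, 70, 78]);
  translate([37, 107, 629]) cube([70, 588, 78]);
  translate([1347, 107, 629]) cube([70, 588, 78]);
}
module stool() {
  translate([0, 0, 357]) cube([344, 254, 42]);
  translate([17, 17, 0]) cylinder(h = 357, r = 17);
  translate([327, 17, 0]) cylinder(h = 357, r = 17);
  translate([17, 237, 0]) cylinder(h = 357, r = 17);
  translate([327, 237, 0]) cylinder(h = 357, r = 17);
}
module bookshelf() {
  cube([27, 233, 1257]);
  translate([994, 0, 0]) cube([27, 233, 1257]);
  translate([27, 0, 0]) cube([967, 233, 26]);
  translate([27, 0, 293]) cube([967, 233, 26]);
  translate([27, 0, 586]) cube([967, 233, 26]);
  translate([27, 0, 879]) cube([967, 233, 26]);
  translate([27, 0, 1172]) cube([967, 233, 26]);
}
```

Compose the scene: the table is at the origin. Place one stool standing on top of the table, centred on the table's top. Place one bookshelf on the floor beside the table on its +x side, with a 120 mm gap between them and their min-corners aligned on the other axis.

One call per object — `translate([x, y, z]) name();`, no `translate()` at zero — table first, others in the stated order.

table();
translate([555, 274, 756]) stool();
translate([1574, 0, 0]) bookshelf();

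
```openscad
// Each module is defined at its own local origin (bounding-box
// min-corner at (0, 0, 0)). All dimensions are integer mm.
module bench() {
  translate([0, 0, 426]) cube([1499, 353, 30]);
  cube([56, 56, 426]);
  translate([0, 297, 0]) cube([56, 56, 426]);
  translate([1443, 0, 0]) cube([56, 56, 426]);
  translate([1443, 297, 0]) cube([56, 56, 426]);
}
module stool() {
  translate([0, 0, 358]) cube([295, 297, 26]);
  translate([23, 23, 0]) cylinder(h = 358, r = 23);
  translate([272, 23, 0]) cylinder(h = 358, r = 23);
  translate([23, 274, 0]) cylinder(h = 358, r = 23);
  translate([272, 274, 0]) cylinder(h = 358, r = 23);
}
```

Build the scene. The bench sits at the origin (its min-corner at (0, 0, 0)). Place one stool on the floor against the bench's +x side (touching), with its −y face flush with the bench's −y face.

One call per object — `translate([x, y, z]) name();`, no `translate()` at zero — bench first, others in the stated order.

bench();
translate([1499, 0, 0]) stool();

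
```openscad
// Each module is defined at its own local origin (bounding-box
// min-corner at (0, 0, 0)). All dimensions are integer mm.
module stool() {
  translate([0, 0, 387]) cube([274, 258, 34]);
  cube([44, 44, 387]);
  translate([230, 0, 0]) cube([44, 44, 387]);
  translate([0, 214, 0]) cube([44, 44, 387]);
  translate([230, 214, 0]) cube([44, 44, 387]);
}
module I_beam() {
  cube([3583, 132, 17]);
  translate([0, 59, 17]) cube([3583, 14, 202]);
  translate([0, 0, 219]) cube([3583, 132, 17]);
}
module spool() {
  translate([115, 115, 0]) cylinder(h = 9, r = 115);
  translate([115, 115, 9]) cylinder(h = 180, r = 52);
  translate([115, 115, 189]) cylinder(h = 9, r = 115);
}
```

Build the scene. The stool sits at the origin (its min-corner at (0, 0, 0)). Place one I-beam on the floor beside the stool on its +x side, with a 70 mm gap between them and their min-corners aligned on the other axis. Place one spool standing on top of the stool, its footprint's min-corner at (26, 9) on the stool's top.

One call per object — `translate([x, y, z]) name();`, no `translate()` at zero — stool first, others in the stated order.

stool();
translate([344, 0, 0]) I_beam();
translate([26, 9, 421]) spool();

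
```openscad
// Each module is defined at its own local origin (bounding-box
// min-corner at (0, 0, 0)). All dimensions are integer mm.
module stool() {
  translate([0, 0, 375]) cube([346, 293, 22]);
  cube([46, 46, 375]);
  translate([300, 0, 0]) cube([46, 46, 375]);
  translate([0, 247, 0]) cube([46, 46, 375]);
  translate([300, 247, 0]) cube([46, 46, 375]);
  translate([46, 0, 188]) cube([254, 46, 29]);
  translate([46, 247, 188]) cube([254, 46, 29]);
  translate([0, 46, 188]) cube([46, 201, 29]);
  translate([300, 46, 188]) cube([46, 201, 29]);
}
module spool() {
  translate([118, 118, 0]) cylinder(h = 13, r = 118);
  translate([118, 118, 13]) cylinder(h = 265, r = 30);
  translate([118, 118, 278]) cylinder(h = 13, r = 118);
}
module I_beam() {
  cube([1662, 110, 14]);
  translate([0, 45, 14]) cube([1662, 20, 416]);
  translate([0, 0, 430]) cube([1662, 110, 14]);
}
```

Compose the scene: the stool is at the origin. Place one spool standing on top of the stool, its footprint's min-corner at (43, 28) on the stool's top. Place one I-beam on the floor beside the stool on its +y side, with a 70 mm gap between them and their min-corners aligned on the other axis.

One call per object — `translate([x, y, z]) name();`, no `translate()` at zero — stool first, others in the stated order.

stool();
translate([43, 28, 397]) spool();
translate([0, 363, 0]) I_beam();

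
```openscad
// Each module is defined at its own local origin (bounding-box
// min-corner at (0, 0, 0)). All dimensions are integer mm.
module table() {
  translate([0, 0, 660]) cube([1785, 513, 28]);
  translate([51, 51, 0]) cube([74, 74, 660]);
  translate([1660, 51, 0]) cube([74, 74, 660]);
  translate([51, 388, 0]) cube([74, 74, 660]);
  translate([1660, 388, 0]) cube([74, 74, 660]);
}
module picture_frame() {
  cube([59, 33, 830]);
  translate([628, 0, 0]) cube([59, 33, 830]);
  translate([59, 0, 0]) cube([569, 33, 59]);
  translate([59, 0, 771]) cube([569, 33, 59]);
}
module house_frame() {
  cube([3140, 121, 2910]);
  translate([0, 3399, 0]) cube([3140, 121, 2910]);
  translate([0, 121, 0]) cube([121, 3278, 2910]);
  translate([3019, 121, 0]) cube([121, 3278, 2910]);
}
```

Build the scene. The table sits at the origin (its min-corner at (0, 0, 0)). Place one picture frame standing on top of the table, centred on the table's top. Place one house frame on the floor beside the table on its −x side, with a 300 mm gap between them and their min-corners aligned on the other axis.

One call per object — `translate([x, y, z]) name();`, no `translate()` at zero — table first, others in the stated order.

table();
translate([549, 240, 688]) picture_frame();
translate([-3440, 0, 0]) house_frame();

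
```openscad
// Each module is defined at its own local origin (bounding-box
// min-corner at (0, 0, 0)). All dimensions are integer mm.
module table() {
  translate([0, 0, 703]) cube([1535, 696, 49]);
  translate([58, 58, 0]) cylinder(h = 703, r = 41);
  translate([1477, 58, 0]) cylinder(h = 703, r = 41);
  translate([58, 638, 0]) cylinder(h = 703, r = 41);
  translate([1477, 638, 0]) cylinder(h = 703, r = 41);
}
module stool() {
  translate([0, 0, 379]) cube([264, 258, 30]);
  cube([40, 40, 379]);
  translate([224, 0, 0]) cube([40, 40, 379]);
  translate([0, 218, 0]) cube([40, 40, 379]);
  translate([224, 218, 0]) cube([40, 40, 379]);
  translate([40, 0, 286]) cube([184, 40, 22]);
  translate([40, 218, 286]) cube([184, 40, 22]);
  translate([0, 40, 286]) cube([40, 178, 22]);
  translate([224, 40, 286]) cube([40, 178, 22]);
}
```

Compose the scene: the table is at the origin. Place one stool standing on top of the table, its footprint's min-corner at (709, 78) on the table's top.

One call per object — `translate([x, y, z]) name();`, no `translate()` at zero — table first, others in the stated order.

table();
translate([709, 78, 752]) stool();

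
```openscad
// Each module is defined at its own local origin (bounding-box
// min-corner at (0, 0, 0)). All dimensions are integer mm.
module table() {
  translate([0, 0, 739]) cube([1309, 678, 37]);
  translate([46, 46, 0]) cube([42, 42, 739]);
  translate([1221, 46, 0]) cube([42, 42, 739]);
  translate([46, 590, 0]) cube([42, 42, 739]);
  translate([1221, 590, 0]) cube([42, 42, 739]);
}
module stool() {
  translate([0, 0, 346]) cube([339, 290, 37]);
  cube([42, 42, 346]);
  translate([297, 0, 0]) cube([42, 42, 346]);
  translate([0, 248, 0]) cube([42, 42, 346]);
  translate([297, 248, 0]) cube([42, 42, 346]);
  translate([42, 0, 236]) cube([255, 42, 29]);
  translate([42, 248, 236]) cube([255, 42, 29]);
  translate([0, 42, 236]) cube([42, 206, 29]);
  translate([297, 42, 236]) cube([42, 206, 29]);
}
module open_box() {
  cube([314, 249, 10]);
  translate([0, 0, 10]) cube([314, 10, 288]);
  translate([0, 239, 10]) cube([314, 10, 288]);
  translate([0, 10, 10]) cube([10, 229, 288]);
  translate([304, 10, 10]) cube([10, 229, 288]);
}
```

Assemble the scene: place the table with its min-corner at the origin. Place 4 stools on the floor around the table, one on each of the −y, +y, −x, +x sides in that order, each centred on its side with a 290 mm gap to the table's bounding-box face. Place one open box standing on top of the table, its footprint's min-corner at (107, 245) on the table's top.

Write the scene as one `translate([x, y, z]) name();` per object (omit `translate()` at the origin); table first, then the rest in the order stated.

table();
translate([485, -580, 0]) stool();
translate([485, 968, 0]) stool();
translate([-629, 194, 0]) stool();
translate([1599, 194, 0]) stool();
translate([107, 245, 776]) open_box();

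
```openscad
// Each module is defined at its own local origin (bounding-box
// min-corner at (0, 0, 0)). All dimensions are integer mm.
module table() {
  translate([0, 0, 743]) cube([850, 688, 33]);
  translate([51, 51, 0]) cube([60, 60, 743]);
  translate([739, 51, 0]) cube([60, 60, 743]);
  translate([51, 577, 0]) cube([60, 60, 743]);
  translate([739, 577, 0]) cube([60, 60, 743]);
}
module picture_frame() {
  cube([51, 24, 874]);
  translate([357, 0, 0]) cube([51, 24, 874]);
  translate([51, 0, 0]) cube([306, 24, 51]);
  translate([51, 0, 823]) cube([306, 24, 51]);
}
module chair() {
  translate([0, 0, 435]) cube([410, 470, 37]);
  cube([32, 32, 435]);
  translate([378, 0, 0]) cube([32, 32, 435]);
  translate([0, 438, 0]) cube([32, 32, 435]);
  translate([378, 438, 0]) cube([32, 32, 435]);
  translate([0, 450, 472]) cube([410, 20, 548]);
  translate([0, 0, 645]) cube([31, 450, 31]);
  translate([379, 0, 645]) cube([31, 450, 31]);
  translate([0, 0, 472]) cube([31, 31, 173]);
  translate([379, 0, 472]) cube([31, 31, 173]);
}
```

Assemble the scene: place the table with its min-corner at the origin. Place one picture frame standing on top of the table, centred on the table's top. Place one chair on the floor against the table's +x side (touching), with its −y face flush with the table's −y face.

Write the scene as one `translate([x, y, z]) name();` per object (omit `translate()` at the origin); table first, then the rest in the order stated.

table();
translate([221, 332, 776]) picture_frame();
translate([850, 0, 0]) chair();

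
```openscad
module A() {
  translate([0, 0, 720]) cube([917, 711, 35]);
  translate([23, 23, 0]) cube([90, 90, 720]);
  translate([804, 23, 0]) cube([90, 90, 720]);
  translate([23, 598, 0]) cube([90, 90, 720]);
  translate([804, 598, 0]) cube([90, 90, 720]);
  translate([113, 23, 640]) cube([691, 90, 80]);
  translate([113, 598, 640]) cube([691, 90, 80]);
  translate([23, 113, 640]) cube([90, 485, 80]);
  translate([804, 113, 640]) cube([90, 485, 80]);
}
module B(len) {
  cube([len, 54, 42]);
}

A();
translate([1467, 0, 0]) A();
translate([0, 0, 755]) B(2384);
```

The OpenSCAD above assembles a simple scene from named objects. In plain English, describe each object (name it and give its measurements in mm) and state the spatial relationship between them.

A is a table: top 917 mm (x) × 711 mm (y), 35 mm thick, upper face at z = 755 mm, on four 90×90 mm square legs, each inset 23 mm from the nearest pair of top edges, running from z = 0 to the bottom of the top. Four apron rails, 90 mm thick and 80 mm tall, run between adjacent legs with their top edges flush with the underside of the top and their outer faces flush with the legs' outer faces.

B is a rectangular beam 2384 mm long (x), 54 mm deep (y), 42 mm thick (z).

The beam spans the tops of two tables placed 550 mm apart, resting at z = 755 mm.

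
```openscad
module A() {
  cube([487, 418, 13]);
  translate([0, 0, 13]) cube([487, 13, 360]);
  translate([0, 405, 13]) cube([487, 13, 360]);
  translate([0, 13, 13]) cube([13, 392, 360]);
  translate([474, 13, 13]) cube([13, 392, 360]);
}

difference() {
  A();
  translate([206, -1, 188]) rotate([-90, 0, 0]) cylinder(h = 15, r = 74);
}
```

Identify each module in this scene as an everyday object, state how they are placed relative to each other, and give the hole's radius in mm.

A is an open box. The open box has a circular hole through its front wall. The hole's radius is 74 mm.

The subtracted cylinder has r = 74 mm.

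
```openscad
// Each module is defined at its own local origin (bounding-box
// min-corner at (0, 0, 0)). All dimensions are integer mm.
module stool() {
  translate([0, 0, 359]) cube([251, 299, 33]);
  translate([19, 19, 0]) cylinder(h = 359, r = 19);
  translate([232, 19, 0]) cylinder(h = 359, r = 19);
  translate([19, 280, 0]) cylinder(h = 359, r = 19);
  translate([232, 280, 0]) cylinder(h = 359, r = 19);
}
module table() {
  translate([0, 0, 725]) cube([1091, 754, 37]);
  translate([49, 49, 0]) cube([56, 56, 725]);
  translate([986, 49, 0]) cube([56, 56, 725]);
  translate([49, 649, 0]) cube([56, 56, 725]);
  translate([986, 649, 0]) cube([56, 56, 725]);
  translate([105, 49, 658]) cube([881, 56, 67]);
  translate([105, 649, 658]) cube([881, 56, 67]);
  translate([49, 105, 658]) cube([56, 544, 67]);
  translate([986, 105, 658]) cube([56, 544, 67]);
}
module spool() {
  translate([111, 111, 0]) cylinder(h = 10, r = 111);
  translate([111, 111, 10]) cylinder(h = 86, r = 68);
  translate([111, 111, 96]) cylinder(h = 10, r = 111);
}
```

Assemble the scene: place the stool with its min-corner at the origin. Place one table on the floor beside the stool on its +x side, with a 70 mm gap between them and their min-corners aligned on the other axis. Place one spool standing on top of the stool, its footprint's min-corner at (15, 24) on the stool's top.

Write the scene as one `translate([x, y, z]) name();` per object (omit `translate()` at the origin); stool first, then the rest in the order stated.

stool();
translate([321, 0, 0]) table();
translate([15, 24, 392]) spool();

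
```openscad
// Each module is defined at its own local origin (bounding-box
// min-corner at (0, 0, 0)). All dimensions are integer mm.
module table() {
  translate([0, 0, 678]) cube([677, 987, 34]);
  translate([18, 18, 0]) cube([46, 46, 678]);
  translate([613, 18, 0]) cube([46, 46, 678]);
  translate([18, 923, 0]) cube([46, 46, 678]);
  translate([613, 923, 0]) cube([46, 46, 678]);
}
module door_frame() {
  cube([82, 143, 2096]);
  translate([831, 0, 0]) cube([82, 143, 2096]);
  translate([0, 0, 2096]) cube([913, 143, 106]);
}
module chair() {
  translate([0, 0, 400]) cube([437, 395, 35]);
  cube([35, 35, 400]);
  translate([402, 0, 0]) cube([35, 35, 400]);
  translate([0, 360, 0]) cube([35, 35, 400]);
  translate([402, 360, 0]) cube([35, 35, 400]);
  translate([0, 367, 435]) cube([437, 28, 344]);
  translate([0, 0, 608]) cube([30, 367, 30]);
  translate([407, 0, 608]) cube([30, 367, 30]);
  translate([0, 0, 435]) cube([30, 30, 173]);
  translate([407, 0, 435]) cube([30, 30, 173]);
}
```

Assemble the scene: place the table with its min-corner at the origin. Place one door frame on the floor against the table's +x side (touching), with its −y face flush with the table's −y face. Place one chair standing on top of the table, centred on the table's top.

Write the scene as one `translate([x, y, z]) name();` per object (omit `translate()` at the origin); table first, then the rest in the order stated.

table();
translate([677, 0, 0]) door_frame();
translate([120, 296, 712]) chair();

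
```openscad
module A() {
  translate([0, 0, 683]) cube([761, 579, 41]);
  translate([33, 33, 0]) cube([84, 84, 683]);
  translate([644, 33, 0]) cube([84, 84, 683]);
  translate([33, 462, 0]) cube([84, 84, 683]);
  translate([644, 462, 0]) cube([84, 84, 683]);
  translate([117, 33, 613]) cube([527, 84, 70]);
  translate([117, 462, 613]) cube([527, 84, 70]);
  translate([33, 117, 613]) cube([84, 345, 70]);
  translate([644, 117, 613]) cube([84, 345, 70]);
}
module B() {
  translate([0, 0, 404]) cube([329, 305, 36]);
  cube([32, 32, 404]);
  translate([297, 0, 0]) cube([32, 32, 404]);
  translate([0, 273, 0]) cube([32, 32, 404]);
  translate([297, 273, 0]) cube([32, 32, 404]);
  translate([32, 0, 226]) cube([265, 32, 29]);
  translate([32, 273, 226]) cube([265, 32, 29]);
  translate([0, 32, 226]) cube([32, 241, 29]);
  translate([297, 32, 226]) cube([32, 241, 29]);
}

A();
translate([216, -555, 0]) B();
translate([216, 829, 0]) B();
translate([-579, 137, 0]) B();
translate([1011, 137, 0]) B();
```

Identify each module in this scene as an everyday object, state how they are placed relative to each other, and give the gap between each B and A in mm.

Each stool's nearest face is 250 mm from the table's bounding box.

A is a table. B is a stool. Four stools sit around the table at the −y, +y, −x, +x sides. The gap between each stool and the table is 250 mm.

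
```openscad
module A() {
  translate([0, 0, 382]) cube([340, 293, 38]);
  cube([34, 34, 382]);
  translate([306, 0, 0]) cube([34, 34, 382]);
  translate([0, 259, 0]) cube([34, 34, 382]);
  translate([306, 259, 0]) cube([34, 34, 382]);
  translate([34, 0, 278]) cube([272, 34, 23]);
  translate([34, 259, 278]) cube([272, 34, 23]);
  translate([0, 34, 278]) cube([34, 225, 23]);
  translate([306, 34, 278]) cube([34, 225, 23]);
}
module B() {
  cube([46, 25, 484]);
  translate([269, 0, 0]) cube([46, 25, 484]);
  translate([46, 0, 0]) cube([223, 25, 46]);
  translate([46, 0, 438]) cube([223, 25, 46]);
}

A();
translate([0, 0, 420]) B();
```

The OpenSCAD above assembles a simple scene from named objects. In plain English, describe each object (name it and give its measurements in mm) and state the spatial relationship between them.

A is a four-legged stool. The seat is 340×293 mm, 38 mm thick, top at z = 420 mm. It stands on four square legs, each 34×34 mm in cross-section, from z = 0 to the seat underside, each flush with a corner of the seat. Four stretchers, 34 mm wide and 23 mm tall, connect adjacent legs with their undersides at z = 278 mm, each running between the inner faces of the legs it joins and aligned with the legs' outer faces on the other axis.

B is a picture frame with a 223×392 mm rectangular opening (x by z) and a uniform 46 mm border on every side. Frame depth is 25 mm along y. It is built from two vertical stiles running the full outside height and two horizontal rails spanning the gap between the stiles.

The picture frame is on top of the stool.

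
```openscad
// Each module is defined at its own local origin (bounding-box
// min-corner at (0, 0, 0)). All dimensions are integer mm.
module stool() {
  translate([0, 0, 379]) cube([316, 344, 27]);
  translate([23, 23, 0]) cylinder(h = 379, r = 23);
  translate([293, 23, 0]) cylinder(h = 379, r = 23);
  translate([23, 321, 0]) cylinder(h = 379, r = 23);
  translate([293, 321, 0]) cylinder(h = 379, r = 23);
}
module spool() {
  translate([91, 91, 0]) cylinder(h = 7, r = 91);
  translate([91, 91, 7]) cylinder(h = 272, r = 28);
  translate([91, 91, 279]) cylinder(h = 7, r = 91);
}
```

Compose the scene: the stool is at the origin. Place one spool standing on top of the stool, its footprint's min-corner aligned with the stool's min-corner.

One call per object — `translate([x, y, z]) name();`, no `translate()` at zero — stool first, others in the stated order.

stool();
translate([0, 0, 406]) spool();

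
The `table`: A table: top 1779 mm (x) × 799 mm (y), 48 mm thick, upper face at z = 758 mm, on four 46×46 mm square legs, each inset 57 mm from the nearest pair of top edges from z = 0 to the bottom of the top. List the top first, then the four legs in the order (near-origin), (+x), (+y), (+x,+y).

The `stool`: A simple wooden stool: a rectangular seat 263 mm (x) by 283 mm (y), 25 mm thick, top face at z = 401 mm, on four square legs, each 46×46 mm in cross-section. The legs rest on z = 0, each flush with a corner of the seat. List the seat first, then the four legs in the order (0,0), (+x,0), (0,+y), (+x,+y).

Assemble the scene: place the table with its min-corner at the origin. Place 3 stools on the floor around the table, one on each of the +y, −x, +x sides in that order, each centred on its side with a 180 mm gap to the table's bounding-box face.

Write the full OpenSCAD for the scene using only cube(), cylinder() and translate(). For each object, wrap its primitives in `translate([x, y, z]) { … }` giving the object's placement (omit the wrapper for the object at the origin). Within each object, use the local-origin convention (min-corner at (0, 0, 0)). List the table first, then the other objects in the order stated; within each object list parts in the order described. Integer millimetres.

translate([0, 0, 710]) cube([1779, 799, 48]);
translate([57, 57, 0]) cube([46, 46, 710]);
translate([1676, 57, 0]) cube([46, 46, 710]);
translate([57, 696, 0]) cube([46, 46, 710]);
translate([1676, 696, 0]) cube([46, 46, 710]);
translate([758, 979, 0]) {
  translate([0, 0, 376]) cube([263, 283, 25]);
  cube([46, 46, 376]);
  translate([217, 0, 0]) cube([46, 46, 376]);
  translate([0, 237, 0]) cube([46, 46, 376]);
  translate([217, 237, 0]) cube([46, 46, 376]);
}
translate([-443, 258, 0]) {
  translate([0, 0, 376]) cube([263, 283, 25]);
  cube([46, 46, 376]);
  translate([217, 0, 0]) cube([46, 46, 376]);
  translate([0, 237, 0]) cube([46, 46, 376]);
  translate([217, 237, 0]) cube([46, 46, 376]);
}
translate([1959, 258, 0]) {
  translate([0, 0, 376]) cube([263, 283, 25]);
  cube([46, 46, 376]);
  translate([217, 0, 0]) cube([46, 46, 376]);
  translate([0, 237, 0]) cube([46, 46, 376]);
  translate([217, 237, 0]) cube([46, 46, 376]);
}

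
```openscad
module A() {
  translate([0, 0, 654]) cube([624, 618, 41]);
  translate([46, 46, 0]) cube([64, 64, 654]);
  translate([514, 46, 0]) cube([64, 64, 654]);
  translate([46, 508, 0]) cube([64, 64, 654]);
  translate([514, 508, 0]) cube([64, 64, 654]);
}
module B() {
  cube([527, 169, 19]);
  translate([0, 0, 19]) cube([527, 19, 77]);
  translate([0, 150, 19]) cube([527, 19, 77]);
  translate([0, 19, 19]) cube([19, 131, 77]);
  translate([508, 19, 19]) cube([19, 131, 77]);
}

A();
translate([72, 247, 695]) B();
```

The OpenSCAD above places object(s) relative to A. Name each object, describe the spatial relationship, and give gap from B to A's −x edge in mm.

The open box's min-x is at 72; the table's min-x is 0; gap = 72 mm.

A is a table. B is an open box. The open box is on top of the table. The gap from the open box to the table's −x edge is 72 mm.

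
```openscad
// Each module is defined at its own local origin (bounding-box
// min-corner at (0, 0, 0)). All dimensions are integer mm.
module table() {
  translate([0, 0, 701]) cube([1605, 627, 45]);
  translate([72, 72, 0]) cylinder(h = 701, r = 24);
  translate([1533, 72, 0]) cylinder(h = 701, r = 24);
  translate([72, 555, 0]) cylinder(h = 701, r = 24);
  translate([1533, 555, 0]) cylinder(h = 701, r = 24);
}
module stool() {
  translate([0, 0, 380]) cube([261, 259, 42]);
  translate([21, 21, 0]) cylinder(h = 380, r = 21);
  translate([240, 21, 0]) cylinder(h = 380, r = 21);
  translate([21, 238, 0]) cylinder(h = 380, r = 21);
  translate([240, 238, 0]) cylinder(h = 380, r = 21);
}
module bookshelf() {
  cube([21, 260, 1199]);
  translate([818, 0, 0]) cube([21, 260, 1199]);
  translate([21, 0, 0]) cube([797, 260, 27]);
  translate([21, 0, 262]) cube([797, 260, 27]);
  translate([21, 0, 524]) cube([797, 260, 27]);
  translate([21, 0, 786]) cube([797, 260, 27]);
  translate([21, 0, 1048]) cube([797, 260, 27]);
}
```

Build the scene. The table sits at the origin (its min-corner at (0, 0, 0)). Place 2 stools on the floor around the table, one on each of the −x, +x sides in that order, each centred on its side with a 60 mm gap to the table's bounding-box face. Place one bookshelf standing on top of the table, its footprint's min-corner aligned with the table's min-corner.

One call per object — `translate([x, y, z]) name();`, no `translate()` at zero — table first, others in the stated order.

table();
translate([-321, 184, 0]) stool();
translate([1665, 184, 0]) stool();
translate([0, 0, 746]) bookshelf();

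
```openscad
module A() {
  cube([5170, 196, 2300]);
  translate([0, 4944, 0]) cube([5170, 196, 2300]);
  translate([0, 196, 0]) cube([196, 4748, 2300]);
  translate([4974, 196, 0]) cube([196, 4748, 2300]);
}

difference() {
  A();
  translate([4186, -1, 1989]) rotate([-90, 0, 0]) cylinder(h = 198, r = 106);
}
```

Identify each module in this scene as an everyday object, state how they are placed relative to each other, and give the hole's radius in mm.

The subtracted cylinder has r = 106 mm.

A is a house frame. The house frame has a circular hole through its front wall. The hole's radius is 106 mm.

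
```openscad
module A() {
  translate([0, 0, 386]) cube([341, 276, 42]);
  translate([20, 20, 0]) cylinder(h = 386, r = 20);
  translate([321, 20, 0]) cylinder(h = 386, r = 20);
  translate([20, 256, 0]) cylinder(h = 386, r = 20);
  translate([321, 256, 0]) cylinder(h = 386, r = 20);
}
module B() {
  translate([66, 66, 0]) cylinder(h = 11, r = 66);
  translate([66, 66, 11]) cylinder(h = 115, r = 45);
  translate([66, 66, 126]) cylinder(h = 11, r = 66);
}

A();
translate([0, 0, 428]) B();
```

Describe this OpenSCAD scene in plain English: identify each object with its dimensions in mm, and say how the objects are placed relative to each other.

A is a four-legged stool. The seat is a 341×276×42 mm slab whose top surface is at z = 428 mm; four round legs, each 40 mm in diameter, run from the floor (z = 0) to the underside of the seat, each leg's axis is inset half a diameter from the nearest pair of seat edges (so the leg's bounding box is flush with the corner).

B is a spool: two coaxial disc flanges of radius 66 mm and thickness 11 mm, joined by a core cylinder of radius 45 mm and height 115 mm. The lower flange rests on z = 0 and the three cylinders share a vertical axis.

The spool is on top of the stool.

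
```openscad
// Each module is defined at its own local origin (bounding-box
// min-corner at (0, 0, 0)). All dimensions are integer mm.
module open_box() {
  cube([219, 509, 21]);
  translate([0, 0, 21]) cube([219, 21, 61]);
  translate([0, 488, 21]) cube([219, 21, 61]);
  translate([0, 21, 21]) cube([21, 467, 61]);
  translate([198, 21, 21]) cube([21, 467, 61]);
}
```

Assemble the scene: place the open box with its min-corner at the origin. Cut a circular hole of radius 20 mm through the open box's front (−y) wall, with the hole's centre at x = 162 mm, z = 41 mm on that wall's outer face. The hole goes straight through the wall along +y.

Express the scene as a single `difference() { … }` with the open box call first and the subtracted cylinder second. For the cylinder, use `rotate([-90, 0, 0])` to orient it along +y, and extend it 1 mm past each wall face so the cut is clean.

difference() {
  open_box();
  translate([162, -1, 41]) rotate([-90, 0, 0]) cylinder(h = 23, r = 20);
}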